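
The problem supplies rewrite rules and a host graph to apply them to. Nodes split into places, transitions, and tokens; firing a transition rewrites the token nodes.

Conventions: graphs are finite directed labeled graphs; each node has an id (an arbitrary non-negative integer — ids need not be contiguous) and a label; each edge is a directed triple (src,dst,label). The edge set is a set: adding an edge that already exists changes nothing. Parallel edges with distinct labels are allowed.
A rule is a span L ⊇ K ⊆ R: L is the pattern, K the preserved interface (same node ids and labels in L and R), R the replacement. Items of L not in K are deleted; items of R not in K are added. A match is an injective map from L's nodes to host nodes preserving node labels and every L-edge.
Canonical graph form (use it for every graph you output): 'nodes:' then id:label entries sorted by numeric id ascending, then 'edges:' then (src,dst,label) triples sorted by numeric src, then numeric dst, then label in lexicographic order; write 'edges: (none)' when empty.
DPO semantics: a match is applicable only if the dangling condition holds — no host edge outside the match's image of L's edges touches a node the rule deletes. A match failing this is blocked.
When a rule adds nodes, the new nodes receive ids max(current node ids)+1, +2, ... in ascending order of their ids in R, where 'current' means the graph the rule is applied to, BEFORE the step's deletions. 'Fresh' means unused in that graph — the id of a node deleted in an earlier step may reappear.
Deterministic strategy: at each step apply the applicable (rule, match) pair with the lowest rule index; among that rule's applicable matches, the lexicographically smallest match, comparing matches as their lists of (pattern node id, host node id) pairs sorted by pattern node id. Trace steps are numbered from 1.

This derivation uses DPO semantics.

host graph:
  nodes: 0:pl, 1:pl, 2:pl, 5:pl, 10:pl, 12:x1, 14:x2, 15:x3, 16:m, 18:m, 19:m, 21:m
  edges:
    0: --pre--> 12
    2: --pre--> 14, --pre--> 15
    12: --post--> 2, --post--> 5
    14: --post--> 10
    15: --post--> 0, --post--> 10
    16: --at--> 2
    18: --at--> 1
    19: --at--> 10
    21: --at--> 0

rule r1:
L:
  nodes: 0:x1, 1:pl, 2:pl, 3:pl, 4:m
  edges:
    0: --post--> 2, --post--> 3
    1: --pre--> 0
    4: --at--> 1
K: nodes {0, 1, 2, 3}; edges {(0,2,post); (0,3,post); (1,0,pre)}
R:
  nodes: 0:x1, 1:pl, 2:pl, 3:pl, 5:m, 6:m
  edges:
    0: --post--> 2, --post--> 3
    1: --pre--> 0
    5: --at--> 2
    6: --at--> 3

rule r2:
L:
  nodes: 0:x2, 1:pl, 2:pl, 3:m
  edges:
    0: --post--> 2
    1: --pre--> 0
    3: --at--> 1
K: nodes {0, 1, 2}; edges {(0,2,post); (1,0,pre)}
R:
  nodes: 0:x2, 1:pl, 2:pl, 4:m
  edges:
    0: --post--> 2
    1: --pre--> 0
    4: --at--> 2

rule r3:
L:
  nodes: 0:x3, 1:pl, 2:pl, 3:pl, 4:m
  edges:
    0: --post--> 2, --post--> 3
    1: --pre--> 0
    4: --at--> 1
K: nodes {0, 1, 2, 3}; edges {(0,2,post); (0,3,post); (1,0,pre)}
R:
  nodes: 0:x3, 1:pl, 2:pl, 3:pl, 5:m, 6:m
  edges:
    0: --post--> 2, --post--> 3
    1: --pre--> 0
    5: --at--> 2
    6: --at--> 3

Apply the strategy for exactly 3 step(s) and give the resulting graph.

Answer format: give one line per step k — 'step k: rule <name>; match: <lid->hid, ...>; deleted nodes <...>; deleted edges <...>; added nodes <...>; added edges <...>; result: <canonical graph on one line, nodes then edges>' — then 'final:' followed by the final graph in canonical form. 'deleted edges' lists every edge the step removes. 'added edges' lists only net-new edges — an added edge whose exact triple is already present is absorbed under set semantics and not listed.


step 1: rule r1; match: 0->12, 1->0, 2->2, 3->5, 4->21; deleted nodes 21; deleted edges (21,0,at); added nodes 22, 23; added edges (22,2,at); (23,5,at); result: nodes: 0:pl, 1:pl, 2:pl, 5:pl, 10:pl, 12:x1, 14:x2, 15:x3, 16:m, 18:m, 19:m, 22:m, 23:m edges: (0,12,pre); (2,14,pre); (2,15,pre); (12,2,post); (12,5,post); (14,10,post); (15,0,post); (15,10,post); (16,2,at); (18,1,at); (19,10,at); (22,2,at); (23,5,at)
step 2: rule r2; match: 0->14, 1->2, 2->10, 3->16; deleted nodes 16; deleted edges (16,2,at); added nodes 24; added edges (24,10,at); result: nodes: 0:pl, 1:pl, 2:pl, 5:pl, 10:pl, 12:x1, 14:x2, 15:x3, 18:m, 19:m, 22:m, 23:m, 24:m edges: (0,12,pre); (2,14,pre); (2,15,pre); (12,2,post); (12,5,post); (14,10,post); (15,0,post); (15,10,post); (18,1,at); (19,10,at); (22,2,at); (23,5,at); (24,10,at)
step 3: rule r2; match: 0->14, 1->2, 2->10, 3->22; deleted nodes 22; deleted edges (22,2,at); added nodes 25; added edges (25,10,at); result: nodes: 0:pl, 1:pl, 2:pl, 5:pl, 10:pl, 12:x1, 14:x2, 15:x3, 18:m, 19:m, 23:m, 24:m, 25:m edges: (0,12,pre); (2,14,pre); (2,15,pre); (12,2,post); (12,5,post); (14,10,post); (15,0,post); (15,10,post); (18,1,at); (19,10,at); (23,5,at); (24,10,at); (25,10,at)
final:
nodes: 0:pl, 1:pl, 2:pl, 5:pl, 10:pl, 12:x1, 14:x2, 15:x3, 18:m, 19:m, 23:m, 24:m, 25:m
edges: (0,12,pre); (2,14,pre); (2,15,pre); (12,2,post); (12,5,post); (14,10,post); (15,0,post); (15,10,post); (18,1,at); (19,10,at); (23,5,at); (24,10,at); (25,10,at)


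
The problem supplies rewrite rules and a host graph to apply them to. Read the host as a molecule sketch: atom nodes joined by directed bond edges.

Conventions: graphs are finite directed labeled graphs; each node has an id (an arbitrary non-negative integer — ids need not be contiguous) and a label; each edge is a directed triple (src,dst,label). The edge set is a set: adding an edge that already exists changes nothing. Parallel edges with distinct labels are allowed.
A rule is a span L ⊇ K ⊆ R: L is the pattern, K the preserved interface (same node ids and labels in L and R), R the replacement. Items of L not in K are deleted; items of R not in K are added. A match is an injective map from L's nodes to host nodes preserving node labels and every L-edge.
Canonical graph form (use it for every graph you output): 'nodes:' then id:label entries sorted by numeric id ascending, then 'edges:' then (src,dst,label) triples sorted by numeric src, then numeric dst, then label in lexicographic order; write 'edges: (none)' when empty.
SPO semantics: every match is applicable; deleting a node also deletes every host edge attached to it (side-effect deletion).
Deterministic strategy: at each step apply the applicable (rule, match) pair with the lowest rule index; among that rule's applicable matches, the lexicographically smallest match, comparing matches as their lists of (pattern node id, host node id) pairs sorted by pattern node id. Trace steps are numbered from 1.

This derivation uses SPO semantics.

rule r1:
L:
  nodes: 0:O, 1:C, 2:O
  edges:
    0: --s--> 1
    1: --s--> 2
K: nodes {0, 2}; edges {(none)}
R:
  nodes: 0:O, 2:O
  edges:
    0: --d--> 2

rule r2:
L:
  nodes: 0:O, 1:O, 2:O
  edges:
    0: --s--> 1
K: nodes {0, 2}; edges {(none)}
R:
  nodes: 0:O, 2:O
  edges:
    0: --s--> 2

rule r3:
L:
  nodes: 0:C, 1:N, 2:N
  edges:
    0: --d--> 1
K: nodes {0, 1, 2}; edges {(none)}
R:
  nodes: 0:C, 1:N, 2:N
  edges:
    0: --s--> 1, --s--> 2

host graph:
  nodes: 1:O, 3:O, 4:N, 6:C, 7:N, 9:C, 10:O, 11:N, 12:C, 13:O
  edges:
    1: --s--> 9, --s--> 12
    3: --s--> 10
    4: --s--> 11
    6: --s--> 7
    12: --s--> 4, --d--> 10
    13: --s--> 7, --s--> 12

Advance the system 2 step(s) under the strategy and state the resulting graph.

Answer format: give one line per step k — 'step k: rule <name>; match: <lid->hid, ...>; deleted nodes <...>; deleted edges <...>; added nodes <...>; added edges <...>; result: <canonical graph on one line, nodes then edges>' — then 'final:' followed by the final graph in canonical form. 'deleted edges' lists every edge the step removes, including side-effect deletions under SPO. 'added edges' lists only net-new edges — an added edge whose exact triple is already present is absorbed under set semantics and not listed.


step 1: rule r2; match: 0->3, 1->10, 2->1; deleted nodes 10; deleted edges (3,10,s); (12,10,d); added nodes (none); added edges (3,1,s); result: nodes: 1:O, 3:O, 4:N, 6:C, 7:N, 9:C, 11:N, 12:C, 13:O edges: (1,9,s); (1,12,s); (3,1,s); (4,11,s); (6,7,s); (12,4,s); (13,7,s); (13,12,s)
step 2: rule r2; match: 0->3, 1->1, 2->13; deleted nodes 1; deleted edges (1,9,s); (1,12,s); (3,1,s); added nodes (none); added edges (3,13,s); result: nodes: 3:O, 4:N, 6:C, 7:N, 9:C, 11:N, 12:C, 13:O edges: (3,13,s); (4,11,s); (6,7,s); (12,4,s); (13,7,s); (13,12,s)
final:
nodes: 3:O, 4:N, 6:C, 7:N, 9:C, 11:N, 12:C, 13:O
edges: (3,13,s); (4,11,s); (6,7,s); (12,4,s); (13,7,s); (13,12,s)


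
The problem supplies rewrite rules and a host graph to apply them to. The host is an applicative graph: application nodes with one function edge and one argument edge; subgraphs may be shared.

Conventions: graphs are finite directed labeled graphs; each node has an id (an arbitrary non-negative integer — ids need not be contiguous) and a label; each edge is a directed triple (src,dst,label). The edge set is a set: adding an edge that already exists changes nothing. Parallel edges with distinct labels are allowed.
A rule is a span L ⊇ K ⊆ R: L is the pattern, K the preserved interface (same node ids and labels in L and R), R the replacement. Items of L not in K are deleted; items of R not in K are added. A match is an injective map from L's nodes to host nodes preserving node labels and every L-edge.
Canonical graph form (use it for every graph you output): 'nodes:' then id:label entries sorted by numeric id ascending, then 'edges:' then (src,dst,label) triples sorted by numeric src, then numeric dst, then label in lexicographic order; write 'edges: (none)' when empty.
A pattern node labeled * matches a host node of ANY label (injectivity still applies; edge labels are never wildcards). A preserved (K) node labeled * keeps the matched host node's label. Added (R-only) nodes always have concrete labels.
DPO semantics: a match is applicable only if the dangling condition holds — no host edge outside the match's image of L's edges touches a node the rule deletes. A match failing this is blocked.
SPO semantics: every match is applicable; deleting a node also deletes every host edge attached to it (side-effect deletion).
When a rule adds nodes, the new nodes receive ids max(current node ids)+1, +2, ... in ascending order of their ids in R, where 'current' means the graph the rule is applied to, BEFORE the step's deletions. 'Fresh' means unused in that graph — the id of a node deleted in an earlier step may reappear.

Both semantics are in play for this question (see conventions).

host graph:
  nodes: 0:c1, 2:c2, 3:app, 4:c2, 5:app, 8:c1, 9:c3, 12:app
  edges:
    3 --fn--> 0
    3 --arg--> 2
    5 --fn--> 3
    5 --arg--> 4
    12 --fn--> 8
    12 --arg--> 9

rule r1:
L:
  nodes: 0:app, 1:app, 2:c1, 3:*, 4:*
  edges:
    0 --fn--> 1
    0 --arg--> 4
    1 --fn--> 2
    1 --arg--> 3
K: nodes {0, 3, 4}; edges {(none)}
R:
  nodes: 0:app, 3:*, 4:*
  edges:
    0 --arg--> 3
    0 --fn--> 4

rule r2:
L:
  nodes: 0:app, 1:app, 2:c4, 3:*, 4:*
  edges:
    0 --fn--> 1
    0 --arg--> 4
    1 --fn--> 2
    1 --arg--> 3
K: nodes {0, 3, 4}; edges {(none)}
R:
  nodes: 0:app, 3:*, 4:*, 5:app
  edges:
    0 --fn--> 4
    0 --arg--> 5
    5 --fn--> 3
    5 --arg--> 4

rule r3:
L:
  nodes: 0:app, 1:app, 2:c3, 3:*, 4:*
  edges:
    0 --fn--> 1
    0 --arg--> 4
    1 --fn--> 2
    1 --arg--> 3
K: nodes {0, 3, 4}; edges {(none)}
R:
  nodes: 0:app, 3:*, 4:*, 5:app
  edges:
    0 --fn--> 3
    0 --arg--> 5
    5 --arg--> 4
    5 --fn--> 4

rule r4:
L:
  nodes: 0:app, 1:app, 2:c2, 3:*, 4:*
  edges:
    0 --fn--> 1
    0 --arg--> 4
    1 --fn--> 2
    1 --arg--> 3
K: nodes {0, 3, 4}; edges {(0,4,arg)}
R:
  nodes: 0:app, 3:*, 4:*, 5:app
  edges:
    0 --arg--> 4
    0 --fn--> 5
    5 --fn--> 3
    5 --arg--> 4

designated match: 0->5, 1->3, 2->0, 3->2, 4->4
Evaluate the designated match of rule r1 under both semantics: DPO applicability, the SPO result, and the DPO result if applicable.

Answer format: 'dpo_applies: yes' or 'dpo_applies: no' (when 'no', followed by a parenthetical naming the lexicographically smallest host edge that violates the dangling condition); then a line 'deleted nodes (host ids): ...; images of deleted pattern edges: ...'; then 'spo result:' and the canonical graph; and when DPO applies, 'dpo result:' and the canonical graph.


dpo_applies: yes
deleted nodes (host ids): 0, 3; images of deleted pattern edges: (3,0,fn); (3,2,arg); (5,3,fn); (5,4,arg)
spo result:
nodes: 2:c2, 4:c2, 5:app, 8:c1, 9:c3, 12:app
edges: (5,2,arg); (5,4,fn); (12,8,fn); (12,9,arg)
dpo result:
nodes: 2:c2, 4:c2, 5:app, 8:c1, 9:c3, 12:app
edges: (5,2,arg); (5,4,fn); (12,8,fn); (12,9,arg)


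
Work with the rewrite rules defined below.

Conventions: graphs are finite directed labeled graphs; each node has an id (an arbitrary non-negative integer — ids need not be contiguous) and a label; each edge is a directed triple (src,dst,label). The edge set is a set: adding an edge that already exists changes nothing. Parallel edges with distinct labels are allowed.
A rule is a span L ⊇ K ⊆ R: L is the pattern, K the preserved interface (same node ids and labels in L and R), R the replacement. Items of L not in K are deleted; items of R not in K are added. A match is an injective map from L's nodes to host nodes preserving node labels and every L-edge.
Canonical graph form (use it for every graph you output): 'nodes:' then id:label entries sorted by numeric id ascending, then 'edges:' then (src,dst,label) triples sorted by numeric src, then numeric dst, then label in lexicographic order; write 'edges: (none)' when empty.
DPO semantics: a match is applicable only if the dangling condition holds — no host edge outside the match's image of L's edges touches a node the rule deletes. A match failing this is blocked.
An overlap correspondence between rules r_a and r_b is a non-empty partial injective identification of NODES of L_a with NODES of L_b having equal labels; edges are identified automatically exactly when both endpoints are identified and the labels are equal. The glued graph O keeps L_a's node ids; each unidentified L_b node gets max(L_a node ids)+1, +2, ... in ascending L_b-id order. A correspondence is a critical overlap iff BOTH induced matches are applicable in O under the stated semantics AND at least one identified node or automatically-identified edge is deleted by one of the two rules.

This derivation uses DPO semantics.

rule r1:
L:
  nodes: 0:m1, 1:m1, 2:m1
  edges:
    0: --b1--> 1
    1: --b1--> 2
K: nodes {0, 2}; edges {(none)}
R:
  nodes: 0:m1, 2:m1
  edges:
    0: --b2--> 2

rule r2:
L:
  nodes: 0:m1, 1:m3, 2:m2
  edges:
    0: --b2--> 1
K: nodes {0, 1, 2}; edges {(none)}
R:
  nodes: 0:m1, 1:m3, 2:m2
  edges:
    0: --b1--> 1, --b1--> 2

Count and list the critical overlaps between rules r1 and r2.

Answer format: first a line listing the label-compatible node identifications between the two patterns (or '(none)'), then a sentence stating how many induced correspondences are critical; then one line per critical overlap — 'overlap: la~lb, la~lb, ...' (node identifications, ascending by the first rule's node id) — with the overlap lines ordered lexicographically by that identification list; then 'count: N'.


label-compatible node identifications between L(r1) and L(r2): 0~0, 1~0, 2~0
0 of the induced correspondences are critical overlaps of r1 and r2.
count: 0


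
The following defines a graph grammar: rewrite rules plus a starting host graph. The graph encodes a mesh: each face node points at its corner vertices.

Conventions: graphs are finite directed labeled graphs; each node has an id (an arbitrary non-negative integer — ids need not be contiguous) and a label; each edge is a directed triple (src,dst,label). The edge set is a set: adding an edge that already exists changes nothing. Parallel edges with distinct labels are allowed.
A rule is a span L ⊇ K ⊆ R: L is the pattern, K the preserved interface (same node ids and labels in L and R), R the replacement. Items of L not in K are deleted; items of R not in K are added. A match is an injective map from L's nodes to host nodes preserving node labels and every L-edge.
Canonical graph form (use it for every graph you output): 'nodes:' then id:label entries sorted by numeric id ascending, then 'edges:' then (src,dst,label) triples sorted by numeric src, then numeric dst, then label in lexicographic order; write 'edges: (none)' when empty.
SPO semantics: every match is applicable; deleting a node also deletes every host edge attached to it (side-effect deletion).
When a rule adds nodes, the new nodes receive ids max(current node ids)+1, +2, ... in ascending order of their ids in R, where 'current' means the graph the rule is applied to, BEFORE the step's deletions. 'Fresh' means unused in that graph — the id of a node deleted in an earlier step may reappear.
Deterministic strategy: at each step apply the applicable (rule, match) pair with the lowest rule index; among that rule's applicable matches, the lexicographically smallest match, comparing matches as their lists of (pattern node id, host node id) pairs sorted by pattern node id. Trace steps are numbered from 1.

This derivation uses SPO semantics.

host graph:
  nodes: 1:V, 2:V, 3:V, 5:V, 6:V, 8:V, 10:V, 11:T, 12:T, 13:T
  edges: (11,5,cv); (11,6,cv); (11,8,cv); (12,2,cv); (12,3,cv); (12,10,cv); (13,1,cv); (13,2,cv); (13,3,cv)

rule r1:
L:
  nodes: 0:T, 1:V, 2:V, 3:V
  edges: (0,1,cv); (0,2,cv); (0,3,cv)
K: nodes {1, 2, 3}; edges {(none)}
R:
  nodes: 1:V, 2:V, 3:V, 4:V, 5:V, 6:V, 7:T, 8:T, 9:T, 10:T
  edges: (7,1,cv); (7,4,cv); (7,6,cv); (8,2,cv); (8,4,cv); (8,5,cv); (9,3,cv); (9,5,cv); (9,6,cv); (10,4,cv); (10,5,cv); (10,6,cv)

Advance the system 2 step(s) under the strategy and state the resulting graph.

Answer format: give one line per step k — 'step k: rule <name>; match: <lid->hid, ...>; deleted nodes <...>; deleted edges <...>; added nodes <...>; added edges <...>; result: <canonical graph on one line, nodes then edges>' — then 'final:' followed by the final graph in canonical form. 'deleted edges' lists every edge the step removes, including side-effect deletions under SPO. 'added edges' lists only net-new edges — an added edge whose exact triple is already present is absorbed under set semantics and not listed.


step 1: rule r1; match: 0->11, 1->5, 2->6, 3->8; deleted nodes 11; deleted edges (11,5,cv); (11,6,cv); (11,8,cv); added nodes 14, 15, 16, 17, 18, 19, 20; added edges (17,5,cv); (17,14,cv); (17,16,cv); (18,6,cv); (18,14,cv); (18,15,cv); (19,8,cv); (19,15,cv); (19,16,cv); (20,14,cv); (20,15,cv); (20,16,cv); result: nodes: 1:V, 2:V, 3:V, 5:V, 6:V, 8:V, 10:V, 12:T, 13:T, 14:V, 15:V, 16:V, 17:T, 18:T, 19:T, 20:T edges: (12,2,cv); (12,3,cv); (12,10,cv); (13,1,cv); (13,2,cv); (13,3,cv); (17,5,cv); (17,14,cv); (17,16,cv); (18,6,cv); (18,14,cv); (18,15,cv); (19,8,cv); (19,15,cv); (19,16,cv); (20,14,cv); (20,15,cv); (20,16,cv)
step 2: rule r1; match: 0->12, 1->2, 2->3, 3->10; deleted nodes 12; deleted edges (12,2,cv); (12,3,cv); (12,10,cv); added nodes 21, 22, 23, 24, 25, 26, 27; added edges (24,2,cv); (24,21,cv); (24,23,cv); (25,3,cv); (25,21,cv); (25,22,cv); (26,10,cv); (26,22,cv); (26,23,cv); (27,21,cv); (27,22,cv); (27,23,cv); result: nodes: 1:V, 2:V, 3:V, 5:V, 6:V, 8:V, 10:V, 13:T, 14:V, 15:V, 16:V, 17:T, 18:T, 19:T, 20:T, 21:V, 22:V, 23:V, 24:T, 25:T, 26:T, 27:T edges: (13,1,cv); (13,2,cv); (13,3,cv); (17,5,cv); (17,14,cv); (17,16,cv); (18,6,cv); (18,14,cv); (18,15,cv); (19,8,cv); (19,15,cv); (19,16,cv); (20,14,cv); (20,15,cv); (20,16,cv); (24,2,cv); (24,21,cv); (24,23,cv); (25,3,cv); (25,21,cv); (25,22,cv); (26,10,cv); (26,22,cv); (26,23,cv); (27,21,cv); (27,22,cv); (27,23,cv)
final:
nodes: 1:V, 2:V, 3:V, 5:V, 6:V, 8:V, 10:V, 13:T, 14:V, 15:V, 16:V, 17:T, 18:T, 19:T, 20:T, 21:V, 22:V, 23:V, 24:T, 25:T, 26:T, 27:T
edges: (13,1,cv); (13,2,cv); (13,3,cv); (17,5,cv); (17,14,cv); (17,16,cv); (18,6,cv); (18,14,cv); (18,15,cv); (19,8,cv); (19,15,cv); (19,16,cv); (20,14,cv); (20,15,cv); (20,16,cv); (24,2,cv); (24,21,cv); (24,23,cv); (25,3,cv); (25,21,cv); (25,22,cv); (26,10,cv); (26,22,cv); (26,23,cv); (27,21,cv); (27,22,cv); (27,23,cv)


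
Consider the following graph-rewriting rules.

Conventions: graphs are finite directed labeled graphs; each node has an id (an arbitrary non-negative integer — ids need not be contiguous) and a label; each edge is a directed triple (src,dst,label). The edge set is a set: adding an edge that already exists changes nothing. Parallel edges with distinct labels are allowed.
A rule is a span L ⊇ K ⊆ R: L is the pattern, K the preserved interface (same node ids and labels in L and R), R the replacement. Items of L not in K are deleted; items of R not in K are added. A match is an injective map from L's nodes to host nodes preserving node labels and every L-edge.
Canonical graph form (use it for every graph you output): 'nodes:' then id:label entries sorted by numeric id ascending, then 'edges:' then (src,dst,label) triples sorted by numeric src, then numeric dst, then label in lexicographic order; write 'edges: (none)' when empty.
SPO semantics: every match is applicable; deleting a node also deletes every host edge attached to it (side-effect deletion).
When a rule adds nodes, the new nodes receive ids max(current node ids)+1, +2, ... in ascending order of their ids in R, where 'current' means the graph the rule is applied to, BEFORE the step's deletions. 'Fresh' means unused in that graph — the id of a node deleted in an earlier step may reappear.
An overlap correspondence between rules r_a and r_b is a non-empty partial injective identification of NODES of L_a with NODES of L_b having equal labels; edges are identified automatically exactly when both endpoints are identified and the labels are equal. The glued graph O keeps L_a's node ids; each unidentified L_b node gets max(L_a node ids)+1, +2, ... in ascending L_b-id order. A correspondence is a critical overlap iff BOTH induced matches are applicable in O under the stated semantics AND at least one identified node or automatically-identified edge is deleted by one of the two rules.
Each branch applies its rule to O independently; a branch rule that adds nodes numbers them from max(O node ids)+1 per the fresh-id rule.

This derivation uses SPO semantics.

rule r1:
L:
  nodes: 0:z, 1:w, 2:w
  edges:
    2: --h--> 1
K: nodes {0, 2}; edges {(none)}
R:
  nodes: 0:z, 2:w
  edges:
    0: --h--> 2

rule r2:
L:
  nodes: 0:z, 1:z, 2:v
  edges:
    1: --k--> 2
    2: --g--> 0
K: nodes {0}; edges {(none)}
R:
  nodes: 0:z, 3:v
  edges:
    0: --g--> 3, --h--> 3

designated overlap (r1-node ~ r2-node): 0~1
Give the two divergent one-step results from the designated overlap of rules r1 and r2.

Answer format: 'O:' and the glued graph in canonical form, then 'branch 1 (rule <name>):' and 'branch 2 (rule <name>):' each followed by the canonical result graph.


O:
nodes: 0:z, 1:w, 2:w, 3:z, 4:v
edges: (0,4,k); (2,1,h); (4,3,g)
branch 1 (rule r1):
nodes: 0:z, 2:w, 3:z, 4:v
edges: (0,2,h); (0,4,k); (4,3,g)
branch 2 (rule r2):
nodes: 1:w, 2:w, 3:z, 5:v
edges: (2,1,h); (3,5,g); (3,5,h)


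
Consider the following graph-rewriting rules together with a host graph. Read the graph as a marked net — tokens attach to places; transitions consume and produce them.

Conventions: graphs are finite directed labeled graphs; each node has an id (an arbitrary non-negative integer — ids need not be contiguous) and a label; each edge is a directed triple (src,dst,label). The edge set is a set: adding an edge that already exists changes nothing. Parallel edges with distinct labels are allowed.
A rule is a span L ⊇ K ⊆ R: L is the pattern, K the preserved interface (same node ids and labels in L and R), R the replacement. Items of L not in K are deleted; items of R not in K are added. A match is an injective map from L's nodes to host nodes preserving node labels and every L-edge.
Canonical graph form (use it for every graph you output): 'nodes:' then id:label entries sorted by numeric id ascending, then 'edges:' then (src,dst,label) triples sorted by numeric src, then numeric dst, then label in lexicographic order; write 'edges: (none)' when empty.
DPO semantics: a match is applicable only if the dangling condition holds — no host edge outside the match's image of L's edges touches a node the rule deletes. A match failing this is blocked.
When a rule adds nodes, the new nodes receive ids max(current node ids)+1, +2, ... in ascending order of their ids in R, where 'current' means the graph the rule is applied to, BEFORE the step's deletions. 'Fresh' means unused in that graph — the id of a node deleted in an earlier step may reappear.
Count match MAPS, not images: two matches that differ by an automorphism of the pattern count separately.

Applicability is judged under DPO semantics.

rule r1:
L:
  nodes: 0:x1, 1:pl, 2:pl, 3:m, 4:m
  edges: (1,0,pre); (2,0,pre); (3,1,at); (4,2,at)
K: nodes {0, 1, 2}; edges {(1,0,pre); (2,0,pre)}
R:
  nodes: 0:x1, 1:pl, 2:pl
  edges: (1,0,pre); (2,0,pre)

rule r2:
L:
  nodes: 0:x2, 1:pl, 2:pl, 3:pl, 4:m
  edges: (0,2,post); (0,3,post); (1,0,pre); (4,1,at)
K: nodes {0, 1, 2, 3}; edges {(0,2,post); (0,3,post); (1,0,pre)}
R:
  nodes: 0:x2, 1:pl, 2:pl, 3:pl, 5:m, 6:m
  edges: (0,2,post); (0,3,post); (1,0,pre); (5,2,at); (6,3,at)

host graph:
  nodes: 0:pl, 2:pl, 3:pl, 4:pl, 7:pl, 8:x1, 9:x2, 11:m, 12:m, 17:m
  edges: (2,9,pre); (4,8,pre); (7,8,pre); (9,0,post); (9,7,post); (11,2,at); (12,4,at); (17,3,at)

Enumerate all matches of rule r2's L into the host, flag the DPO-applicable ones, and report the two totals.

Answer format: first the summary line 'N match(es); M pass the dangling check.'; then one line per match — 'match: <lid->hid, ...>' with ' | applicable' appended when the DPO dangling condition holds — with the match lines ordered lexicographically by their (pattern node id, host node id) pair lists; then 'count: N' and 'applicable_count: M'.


2 match(es); 2 pass the dangling check.
match: 0->9, 1->2, 2->0, 3->7, 4->11 | applicable
match: 0->9, 1->2, 2->7, 3->0, 4->11 | applicable
count: 2
applicable_count: 2


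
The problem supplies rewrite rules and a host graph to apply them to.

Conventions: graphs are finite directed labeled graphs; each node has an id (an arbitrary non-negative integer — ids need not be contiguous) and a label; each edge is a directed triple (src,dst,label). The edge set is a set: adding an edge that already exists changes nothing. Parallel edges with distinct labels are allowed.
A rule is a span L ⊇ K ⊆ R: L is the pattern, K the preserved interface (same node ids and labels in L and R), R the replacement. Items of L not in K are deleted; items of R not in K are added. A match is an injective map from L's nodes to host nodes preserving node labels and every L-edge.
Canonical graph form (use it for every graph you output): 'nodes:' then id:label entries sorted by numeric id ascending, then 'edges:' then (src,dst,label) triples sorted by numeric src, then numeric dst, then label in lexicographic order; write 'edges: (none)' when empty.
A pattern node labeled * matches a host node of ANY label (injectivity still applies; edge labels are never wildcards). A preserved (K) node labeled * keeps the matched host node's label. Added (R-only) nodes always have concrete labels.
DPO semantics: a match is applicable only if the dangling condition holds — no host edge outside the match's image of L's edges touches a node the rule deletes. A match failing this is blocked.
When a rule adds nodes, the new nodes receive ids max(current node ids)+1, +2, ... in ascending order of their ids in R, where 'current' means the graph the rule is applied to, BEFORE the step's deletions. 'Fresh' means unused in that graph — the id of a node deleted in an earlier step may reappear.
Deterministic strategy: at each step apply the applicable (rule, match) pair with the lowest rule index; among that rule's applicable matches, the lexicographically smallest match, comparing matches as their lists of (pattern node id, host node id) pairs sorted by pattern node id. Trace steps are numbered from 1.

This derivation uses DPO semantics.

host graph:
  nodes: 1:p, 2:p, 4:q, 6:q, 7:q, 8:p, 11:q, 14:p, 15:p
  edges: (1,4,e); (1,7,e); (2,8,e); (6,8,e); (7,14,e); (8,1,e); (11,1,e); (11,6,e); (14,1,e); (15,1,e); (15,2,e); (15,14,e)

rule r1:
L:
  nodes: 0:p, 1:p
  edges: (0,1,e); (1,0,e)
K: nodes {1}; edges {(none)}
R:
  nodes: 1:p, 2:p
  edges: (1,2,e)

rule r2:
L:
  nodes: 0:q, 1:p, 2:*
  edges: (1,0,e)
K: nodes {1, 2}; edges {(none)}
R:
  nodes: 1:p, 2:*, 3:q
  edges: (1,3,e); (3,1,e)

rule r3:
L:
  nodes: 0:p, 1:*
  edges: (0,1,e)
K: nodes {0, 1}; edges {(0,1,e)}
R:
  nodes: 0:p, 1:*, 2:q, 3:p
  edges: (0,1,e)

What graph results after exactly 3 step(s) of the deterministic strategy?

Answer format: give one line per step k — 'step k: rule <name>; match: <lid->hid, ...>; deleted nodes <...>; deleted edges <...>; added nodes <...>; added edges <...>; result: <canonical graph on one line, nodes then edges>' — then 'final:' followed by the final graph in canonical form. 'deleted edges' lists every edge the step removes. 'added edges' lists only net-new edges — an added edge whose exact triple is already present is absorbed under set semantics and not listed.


step 1: rule r2; match: 0->4, 1->1, 2->2; deleted nodes 4; deleted edges (1,4,e); added nodes 16; added edges (1,16,e); (16,1,e); result: nodes: 1:p, 2:p, 6:q, 7:q, 8:p, 11:q, 14:p, 15:p, 16:q edges: (1,7,e); (1,16,e); (2,8,e); (6,8,e); (7,14,e); (8,1,e); (11,1,e); (11,6,e); (14,1,e); (15,1,e); (15,2,e); (15,14,e); (16,1,e)
step 2: rule r3; match: 0->1, 1->7; deleted nodes (none); deleted edges (none); added nodes 17, 18; added edges (none); result: nodes: 1:p, 2:p, 6:q, 7:q, 8:p, 11:q, 14:p, 15:p, 16:q, 17:q, 18:p edges: (1,7,e); (1,16,e); (2,8,e); (6,8,e); (7,14,e); (8,1,e); (11,1,e); (11,6,e); (14,1,e); (15,1,e); (15,2,e); (15,14,e); (16,1,e)
step 3: rule r3; match: 0->1, 1->7; deleted nodes (none); deleted edges (none); added nodes 19, 20; added edges (none); result: nodes: 1:p, 2:p, 6:q, 7:q, 8:p, 11:q, 14:p, 15:p, 16:q, 17:q, 18:p, 19:q, 20:p edges: (1,7,e); (1,16,e); (2,8,e); (6,8,e); (7,14,e); (8,1,e); (11,1,e); (11,6,e); (14,1,e); (15,1,e); (15,2,e); (15,14,e); (16,1,e)
final:
nodes: 1:p, 2:p, 6:q, 7:q, 8:p, 11:q, 14:p, 15:p, 16:q, 17:q, 18:p, 19:q, 20:p
edges: (1,7,e); (1,16,e); (2,8,e); (6,8,e); (7,14,e); (8,1,e); (11,1,e); (11,6,e); (14,1,e); (15,1,e); (15,2,e); (15,14,e); (16,1,e)


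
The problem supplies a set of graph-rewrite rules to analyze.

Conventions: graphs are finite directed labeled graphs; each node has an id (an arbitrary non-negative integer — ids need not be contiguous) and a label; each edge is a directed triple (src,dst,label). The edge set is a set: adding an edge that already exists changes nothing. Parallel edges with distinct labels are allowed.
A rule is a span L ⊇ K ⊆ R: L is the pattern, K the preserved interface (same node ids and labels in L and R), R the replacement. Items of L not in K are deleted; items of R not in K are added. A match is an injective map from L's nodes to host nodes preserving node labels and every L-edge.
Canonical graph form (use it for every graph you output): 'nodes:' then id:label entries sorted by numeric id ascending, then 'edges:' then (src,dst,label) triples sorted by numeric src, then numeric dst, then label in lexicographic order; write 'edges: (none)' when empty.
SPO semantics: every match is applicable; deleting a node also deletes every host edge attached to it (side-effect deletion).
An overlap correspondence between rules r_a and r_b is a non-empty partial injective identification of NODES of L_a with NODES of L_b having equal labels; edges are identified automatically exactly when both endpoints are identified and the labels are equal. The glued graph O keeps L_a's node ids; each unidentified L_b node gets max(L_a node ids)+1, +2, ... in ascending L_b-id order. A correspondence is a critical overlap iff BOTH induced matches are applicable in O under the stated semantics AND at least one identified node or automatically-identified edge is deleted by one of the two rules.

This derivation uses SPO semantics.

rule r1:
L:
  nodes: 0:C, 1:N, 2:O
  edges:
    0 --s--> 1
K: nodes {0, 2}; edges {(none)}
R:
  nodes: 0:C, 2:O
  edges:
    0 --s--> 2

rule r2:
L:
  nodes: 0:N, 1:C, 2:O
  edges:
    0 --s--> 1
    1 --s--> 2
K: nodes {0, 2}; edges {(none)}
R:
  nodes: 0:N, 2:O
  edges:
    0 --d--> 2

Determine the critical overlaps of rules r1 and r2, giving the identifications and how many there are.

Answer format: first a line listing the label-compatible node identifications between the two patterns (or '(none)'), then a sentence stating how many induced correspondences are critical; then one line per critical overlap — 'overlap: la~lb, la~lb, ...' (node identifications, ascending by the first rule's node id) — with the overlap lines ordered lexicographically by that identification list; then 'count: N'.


label-compatible node identifications between L(r1) and L(r2): 0~1, 1~0, 2~2
6 of the induced correspondences are critical overlaps of r1 and r2.
overlap: 0~1
overlap: 0~1, 1~0
overlap: 0~1, 1~0, 2~2
overlap: 0~1, 2~2
overlap: 1~0
overlap: 1~0, 2~2
count: 6


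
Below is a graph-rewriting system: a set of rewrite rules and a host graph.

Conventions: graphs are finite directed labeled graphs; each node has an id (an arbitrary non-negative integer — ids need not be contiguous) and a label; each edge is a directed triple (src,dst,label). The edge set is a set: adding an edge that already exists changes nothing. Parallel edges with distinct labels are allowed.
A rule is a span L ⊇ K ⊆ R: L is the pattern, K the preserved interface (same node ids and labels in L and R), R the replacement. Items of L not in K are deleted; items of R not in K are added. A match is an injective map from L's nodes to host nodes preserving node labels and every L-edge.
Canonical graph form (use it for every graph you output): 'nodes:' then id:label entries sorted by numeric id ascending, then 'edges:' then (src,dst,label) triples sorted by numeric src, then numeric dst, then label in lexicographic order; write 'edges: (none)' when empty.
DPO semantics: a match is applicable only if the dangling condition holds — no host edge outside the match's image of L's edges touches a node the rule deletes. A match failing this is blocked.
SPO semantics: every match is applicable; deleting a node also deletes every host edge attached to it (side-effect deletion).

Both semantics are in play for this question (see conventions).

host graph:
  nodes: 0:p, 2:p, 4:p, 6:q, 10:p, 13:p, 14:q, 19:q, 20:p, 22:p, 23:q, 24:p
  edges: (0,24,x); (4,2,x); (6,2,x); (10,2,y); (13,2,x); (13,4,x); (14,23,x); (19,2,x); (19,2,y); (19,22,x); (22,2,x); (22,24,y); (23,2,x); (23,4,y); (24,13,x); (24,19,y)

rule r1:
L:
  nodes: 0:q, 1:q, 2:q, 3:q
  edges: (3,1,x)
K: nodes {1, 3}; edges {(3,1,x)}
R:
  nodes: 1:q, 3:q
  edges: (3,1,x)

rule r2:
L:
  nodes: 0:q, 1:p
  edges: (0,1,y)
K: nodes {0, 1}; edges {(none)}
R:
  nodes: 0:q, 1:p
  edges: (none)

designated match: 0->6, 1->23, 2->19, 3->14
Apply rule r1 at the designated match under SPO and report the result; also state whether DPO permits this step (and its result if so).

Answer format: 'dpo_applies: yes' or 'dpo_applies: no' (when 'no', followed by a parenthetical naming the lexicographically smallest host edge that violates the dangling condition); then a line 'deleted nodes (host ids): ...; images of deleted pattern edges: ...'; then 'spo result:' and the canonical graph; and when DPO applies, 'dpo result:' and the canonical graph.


dpo_applies: no
(the rule deletes node 6, which keeps host edge (6,2,x) outside the match image — the dangling condition fails, DPO blocks; SPO proceeds and side-deletes such edges)
deleted nodes (host ids): 6, 19; images of deleted pattern edges: (none)
spo result:
nodes: 0:p, 2:p, 4:p, 10:p, 13:p, 14:q, 20:p, 22:p, 23:q, 24:p
edges: (0,24,x); (4,2,x); (10,2,y); (13,2,x); (13,4,x); (14,23,x); (22,2,x); (22,24,y); (23,2,x); (23,4,y); (24,13,x)


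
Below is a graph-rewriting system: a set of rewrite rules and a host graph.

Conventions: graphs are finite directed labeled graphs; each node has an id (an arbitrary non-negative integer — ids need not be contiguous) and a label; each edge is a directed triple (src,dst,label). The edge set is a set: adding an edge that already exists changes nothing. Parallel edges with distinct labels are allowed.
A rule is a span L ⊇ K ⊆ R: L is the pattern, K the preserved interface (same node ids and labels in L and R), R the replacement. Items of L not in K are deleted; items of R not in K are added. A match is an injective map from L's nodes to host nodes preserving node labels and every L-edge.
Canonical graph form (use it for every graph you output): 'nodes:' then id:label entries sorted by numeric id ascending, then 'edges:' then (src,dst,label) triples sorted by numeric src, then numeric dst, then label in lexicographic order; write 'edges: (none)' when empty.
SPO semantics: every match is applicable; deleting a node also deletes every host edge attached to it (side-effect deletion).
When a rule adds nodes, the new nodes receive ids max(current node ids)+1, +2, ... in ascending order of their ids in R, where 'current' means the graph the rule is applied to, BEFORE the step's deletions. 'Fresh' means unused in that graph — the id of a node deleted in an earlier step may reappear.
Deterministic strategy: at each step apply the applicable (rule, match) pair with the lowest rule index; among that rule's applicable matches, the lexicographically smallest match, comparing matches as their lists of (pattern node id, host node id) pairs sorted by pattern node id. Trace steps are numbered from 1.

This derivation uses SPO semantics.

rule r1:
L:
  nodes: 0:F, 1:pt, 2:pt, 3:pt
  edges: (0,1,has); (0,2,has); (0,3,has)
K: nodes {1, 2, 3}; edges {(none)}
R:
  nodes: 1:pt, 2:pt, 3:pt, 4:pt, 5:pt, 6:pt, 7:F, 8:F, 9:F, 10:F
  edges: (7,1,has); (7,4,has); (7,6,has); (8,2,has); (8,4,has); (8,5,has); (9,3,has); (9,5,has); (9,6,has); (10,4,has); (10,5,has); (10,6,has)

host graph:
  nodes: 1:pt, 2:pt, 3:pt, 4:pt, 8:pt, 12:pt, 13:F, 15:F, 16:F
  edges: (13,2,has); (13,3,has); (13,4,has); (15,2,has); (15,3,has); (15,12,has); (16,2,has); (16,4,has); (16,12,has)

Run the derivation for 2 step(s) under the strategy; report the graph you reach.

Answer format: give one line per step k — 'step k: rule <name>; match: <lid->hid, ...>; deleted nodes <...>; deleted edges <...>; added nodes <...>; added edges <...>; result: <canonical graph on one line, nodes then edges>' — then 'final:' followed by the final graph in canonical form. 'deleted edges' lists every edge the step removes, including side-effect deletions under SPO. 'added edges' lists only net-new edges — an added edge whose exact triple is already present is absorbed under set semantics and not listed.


step 1: rule r1; match: 0->13, 1->2, 2->3, 3->4; deleted nodes 13; deleted edges (13,2,has); (13,3,has); (13,4,has); added nodes 17, 18, 19, 20, 21, 22, 23; added edges (20,2,has); (20,17,has); (20,19,has); (21,3,has); (21,17,has); (21,18,has); (22,4,has); (22,18,has); (22,19,has); (23,17,has); (23,18,has); (23,19,has); result: nodes: 1:pt, 2:pt, 3:pt, 4:pt, 8:pt, 12:pt, 15:F, 16:F, 17:pt, 18:pt, 19:pt, 20:F, 21:F, 22:F, 23:F edges: (15,2,has); (15,3,has); (15,12,has); (16,2,has); (16,4,has); (16,12,has); (20,2,has); (20,17,has); (20,19,has); (21,3,has); (21,17,has); (21,18,has); (22,4,has); (22,18,has); (22,19,has); (23,17,has); (23,18,has); (23,19,has)
step 2: rule r1; match: 0->15, 1->2, 2->3, 3->12; deleted nodes 15; deleted edges (15,2,has); (15,3,has); (15,12,has); added nodes 24, 25, 26, 27, 28, 29, 30; added edges (27,2,has); (27,24,has); (27,26,has); (28,3,has); (28,24,has); (28,25,has); (29,12,has); (29,25,has); (29,26,has); (30,24,has); (30,25,has); (30,26,has); result: nodes: 1:pt, 2:pt, 3:pt, 4:pt, 8:pt, 12:pt, 16:F, 17:pt, 18:pt, 19:pt, 20:F, 21:F, 22:F, 23:F, 24:pt, 25:pt, 26:pt, 27:F, 28:F, 29:F, 30:F edges: (16,2,has); (16,4,has); (16,12,has); (20,2,has); (20,17,has); (20,19,has); (21,3,has); (21,17,has); (21,18,has); (22,4,has); (22,18,has); (22,19,has); (23,17,has); (23,18,has); (23,19,has); (27,2,has); (27,24,has); (27,26,has); (28,3,has); (28,24,has); (28,25,has); (29,12,has); (29,25,has); (29,26,has); (30,24,has); (30,25,has); (30,26,has)
final:
nodes: 1:pt, 2:pt, 3:pt, 4:pt, 8:pt, 12:pt, 16:F, 17:pt, 18:pt, 19:pt, 20:F, 21:F, 22:F, 23:F, 24:pt, 25:pt, 26:pt, 27:F, 28:F, 29:F, 30:F
edges: (16,2,has); (16,4,has); (16,12,has); (20,2,has); (20,17,has); (20,19,has); (21,3,has); (21,17,has); (21,18,has); (22,4,has); (22,18,has); (22,19,has); (23,17,has); (23,18,has); (23,19,has); (27,2,has); (27,24,has); (27,26,has); (28,3,has); (28,24,has); (28,25,has); (29,12,has); (29,25,has); (29,26,has); (30,24,has); (30,25,has); (30,26,has)
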